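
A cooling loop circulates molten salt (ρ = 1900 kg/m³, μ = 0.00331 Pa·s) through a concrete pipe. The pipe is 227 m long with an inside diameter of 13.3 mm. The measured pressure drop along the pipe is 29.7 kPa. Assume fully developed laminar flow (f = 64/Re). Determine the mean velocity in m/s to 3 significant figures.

V ≈ 0.219 m/s

For laminar flow, f = 64/Re with Re = ρVD/μ, so Darcy-Weisbach reduces to ΔP = 32μLV/D². Solving for V: V = ΔP·D²/(32μL) = 2.97e+04·(0.0133)²/(32·0.00331·227) = 0.2185 m/s.
Check: Re = ρVD/μ = 1900·0.2185·0.0133/0.00331 = 1668 < 2300, so the laminar assumption holds.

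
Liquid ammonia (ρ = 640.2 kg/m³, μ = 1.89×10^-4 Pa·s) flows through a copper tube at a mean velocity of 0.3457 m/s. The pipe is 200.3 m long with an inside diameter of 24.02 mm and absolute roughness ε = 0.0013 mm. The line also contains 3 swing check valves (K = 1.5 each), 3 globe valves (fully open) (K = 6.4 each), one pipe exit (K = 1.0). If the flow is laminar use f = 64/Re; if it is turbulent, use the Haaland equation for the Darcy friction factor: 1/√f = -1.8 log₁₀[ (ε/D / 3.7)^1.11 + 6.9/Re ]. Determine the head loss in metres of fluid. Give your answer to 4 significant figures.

h_f ≈ 1.358 m

Reynolds number Re = ρVD/μ = 640.2 · 0.3457 · 0.02402 / 0.000189 = 2.813e+04.
Re > 4000 → turbulent. Relative roughness ε/D = 1.3e-06/0.02402 = 5.41e-05. Haaland: 1/√f = -1.8 log₁₀[(5.41e-05/3.7)^1.11 + 6.9/2.813e+04] = -1.8 log₁₀[4.3e-06 + 0.000245] = 6.485, so f = 0.02378.
Total minor-loss coefficient ΣK = 3·1.5 + 3·6.4 + 1·1 = 24.7.
ΔP = [f·L/D + ΣK]·(ρV²/2) = [0.02378·200.3/0.02402 + 24.7]·(640.2·0.3457²/2) = [198.3 + 24.7]·38.25 = 8530 Pa.
Head loss h_f = ΔP/(ρg) = 8530/(640.2·9.81) = 1.358 m.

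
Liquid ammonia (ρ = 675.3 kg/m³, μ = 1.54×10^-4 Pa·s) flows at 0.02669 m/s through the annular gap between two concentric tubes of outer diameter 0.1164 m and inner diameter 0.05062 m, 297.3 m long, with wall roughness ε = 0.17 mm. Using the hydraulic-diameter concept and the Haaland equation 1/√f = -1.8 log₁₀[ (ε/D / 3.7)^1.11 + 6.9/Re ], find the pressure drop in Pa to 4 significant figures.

Hydraulic diameter D_h = 4A/P = D_o - D_i = 0.1164 - 0.05062 = 0.06578 m.
Re = ρVD_h/μ = 675.3·0.02669·0.06578/0.000154 = 7699.
ε/D_h = 0.00017/0.06578 = 0.00258; Haaland gives 1/√f = -1.8 log₁₀[0.000314+0.000896] = 5.251, so f = 0.03627.
ΔP = f(L/D_h)(ρV²/2) = 0.03627·297.3/0.06578·0.2405 = 39.43 Pa.

ΔP ≈ 39.43 Pa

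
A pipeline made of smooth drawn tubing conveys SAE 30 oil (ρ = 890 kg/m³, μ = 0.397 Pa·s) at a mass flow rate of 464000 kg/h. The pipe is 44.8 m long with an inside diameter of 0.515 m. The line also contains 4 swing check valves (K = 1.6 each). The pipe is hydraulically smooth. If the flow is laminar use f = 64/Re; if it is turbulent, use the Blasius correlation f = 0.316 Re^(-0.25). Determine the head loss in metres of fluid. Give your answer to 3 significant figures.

ṁ = 464000 kg/h = 464000/3600 = 128.9 kg/s.
A = πD²/4 = π(0.515)²/4 = 0.2083 m²; mean velocity V = ṁ/(ρA) = 128.9/(890 · 0.2083) = 0.6952 m/s.
Reynolds number Re = ρVD/μ = 890 · 0.6952 · 0.515 / 0.397 = 802.7.
Re < 2300 → laminar flow, so f = 64/Re = 64/802.7 = 0.07974 (the turbulent correlation is not needed).
Total minor-loss coefficient ΣK = 4·1.6 = 6.4.
ΔP = [f·L/D + ΣK]·(ρV²/2) = [0.07974·44.8/0.515 + 6.4]·(890·0.6952²/2) = [6.936 + 6.4]·215.1 = 2868 Pa.
Head loss h_f = ΔP/(ρg) = 2868/(890·9.81) = 0.329 m.

h_f ≈ 0.329 m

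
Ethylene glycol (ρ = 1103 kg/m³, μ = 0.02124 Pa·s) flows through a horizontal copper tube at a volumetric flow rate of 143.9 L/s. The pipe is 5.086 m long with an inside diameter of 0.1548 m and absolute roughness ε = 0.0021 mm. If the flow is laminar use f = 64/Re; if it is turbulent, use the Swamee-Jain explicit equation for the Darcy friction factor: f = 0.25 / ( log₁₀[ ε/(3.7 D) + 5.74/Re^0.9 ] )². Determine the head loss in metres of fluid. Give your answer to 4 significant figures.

Q = 143.9 L/s = 143.9/1000 = 0.1439 m³/s.
Cross-sectional area A = πD²/4 = π(0.1548)²/4 = 0.01882 m²; mean velocity V = Q/A = 0.1439/0.01882 = 7.646 m/s.
Reynolds number Re = ρVD/μ = 1103 · 7.646 · 0.1548 / 0.0212 = 6.146e+04.
Re > 4000 → turbulent. Relative roughness ε/D = 2.1e-06/0.1548 = 1.36e-05. Swamee-Jain: f = 0.25/(log₁₀[1.36e-05/3.7 + 5.74/6.146e+04^0.9])² = 0.25/(log₁₀[3.67e-06 + 0.000281])² = 0.25/(-3.545)² = 0.01989.
Darcy-Weisbach: ΔP = f(L/D)(ρV²/2) = 0.01989·(5.086/0.1548)·(1103·7.646²/2) = 0.01989·32.86·3.224e+04 = 2.107e+04 Pa.
Head loss h_f = ΔP/(ρg) = 2.107e+04/(1103·9.81) = 1.947 m.

h_f ≈ 1.947 m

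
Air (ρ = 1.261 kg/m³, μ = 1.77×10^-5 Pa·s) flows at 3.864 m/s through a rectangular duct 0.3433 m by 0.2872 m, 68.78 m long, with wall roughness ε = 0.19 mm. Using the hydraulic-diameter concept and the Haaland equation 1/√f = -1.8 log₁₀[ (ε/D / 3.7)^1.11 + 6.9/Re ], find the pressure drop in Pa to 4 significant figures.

ΔP ≈ 43.23 Pa

Hydraulic diameter D_h = 4A/P = 4·(0.3433·0.2872)/(2·(0.3433+0.2872)) = 0.3944/1.261 = 0.3128 m.
Re = ρVD_h/μ = 1.261·3.864·0.3128/1.77e-05 = 8.61e+04.
ε/D_h = 0.00019/0.3128 = 0.000608; Haaland gives 1/√f = -1.8 log₁₀[6.3e-05+8.01e-05] = 6.92, so f = 0.02088.
ΔP = f(L/D_h)(ρV²/2) = 0.02088·68.78/0.3128·9.414 = 43.23 Pa.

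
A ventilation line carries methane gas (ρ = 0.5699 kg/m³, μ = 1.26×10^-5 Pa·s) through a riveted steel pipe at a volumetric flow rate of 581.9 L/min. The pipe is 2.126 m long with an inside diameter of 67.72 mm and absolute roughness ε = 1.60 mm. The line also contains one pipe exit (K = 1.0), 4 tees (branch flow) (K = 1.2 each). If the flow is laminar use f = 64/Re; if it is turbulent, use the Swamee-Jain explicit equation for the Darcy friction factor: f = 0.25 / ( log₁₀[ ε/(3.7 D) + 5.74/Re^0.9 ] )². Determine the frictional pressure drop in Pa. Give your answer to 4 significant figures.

ΔP ≈ 15.69 Pa

Q = 581.9 L/min = 581.9/60000 = 0.009698 m³/s.
Cross-sectional area A = πD²/4 = π(0.06772)²/4 = 0.003602 m²; mean velocity V = Q/A = 0.009698/0.003602 = 2.693 m/s.
Reynolds number Re = ρVD/μ = 0.5699 · 2.693 · 0.06772 / 1.26e-05 = 8247.
Re > 4000 → turbulent. Relative roughness ε/D = 0.0016/0.06772 = 0.0236. Swamee-Jain: f = 0.25/(log₁₀[0.0236/3.7 + 5.74/8247^0.9])² = 0.25/(log₁₀[0.00639 + 0.00171])² = 0.25/(-2.091)² = 0.05715.
Total minor-loss coefficient ΣK = 1·1 + 4·1.2 = 5.8.
ΔP = [f·L/D + ΣK]·(ρV²/2) = [0.05715·2.126/0.06772 + 5.8]·(0.5699·2.693²/2) = [1.794 + 5.8]·2.066 = 15.69 Pa.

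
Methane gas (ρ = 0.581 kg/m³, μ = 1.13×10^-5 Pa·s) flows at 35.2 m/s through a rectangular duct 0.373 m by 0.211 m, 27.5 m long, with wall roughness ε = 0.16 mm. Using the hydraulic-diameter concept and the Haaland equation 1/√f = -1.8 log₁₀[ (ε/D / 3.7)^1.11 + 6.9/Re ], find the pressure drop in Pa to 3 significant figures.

ΔP ≈ 667 Pa

Hydraulic diameter D_h = 4A/P = 4·(0.373·0.211)/(2·(0.373+0.211)) = 0.3148/1.168 = 0.2695 m.
Re = ρVD_h/μ = 0.581·35.2·0.2695/1.13e-05 = 4.878e+05.
ε/D_h = 0.00016/0.2695 = 0.000594; Haaland gives 1/√f = -1.8 log₁₀[6.14e-05+1.41e-05] = 7.42, so f = 0.01816.
ΔP = f(L/D_h)(ρV²/2) = 0.01816·27.5/0.2695·359.9 = 667.1 Pa.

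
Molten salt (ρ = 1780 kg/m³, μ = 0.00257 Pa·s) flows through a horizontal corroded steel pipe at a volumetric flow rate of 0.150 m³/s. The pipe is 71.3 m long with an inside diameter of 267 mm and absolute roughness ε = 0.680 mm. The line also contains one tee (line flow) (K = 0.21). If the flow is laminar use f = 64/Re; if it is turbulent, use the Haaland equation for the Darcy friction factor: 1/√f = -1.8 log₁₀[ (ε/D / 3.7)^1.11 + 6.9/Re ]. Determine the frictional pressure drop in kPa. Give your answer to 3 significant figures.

ΔP ≈ 44.5 kPa

Cross-sectional area A = πD²/4 = π(0.267)²/4 = 0.05599 m²; mean velocity V = Q/A = 0.15/0.05599 = 2.679 m/s.
Reynolds number Re = ρVD/μ = 1780 · 2.679 · 0.267 / 0.00257 = 4.954e+05.
Re > 4000 → turbulent. Relative roughness ε/D = 0.00068/0.267 = 0.00255. Haaland: 1/√f = -1.8 log₁₀[(0.00255/3.7)^1.11 + 6.9/4.954e+05] = -1.8 log₁₀[0.000309 + 1.39e-05] = 6.284, so f = 0.02533.
Total minor-loss coefficient ΣK = 1·0.21 = 0.21.
ΔP = [f·L/D + ΣK]·(ρV²/2) = [0.02533·71.3/0.267 + 0.21]·(1780·2.679²/2) = [6.763 + 0.21]·6388 = 4.454e+04 Pa.
ΔP = 4.454e+04 Pa = 44.5 kPa.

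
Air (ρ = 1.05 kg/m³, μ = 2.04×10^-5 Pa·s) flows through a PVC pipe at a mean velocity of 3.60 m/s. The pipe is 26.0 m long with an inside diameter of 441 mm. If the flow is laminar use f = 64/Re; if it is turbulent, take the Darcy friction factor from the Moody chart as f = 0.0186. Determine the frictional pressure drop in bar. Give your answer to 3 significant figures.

Reynolds number Re = ρVD/μ = 1.05 · 3.6 · 0.441 / 2.04e-05 = 8.171e+04.
Re > 4000 → turbulent; use the Moody-chart value f = 0.0186.
Darcy-Weisbach: ΔP = f(L/D)(ρV²/2) = 0.0186·(26/0.441)·(1.05·3.6²/2) = 0.0186·58.96·6.804 = 7.461 Pa.
ΔP = 7.461 Pa = 7.46×10^-5 bar.

ΔP ≈ 7.46×10^-5 bar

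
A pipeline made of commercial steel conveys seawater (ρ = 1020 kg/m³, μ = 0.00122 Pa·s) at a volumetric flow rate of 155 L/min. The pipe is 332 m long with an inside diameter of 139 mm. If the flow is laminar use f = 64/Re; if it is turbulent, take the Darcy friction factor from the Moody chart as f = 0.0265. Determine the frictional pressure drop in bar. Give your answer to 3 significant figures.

Q = 155 L/min = 155/60000 = 0.002583 m³/s.
Cross-sectional area A = πD²/4 = π(0.139)²/4 = 0.01517 m²; mean velocity V = Q/A = 0.002583/0.01517 = 0.1702 m/s.
Reynolds number Re = ρVD/μ = 1020 · 0.1702 · 0.139 / 0.00122 = 1.978e+04.
Re > 4000 → turbulent; use the Moody-chart value f = 0.0265.
Darcy-Weisbach: ΔP = f(L/D)(ρV²/2) = 0.0265·(332/0.139)·(1020·0.1702²/2) = 0.0265·2388·14.78 = 935.5 Pa.
ΔP = 935.5 Pa = 0.00936 bar.

ΔP ≈ 0.00936 bar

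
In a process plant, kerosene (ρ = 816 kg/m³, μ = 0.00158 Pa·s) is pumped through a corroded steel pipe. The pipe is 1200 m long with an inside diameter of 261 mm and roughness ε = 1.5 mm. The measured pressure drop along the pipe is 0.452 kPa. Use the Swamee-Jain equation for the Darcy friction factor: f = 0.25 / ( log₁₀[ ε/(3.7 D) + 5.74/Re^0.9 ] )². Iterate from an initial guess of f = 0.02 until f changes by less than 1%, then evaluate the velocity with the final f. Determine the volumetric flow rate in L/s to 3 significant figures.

Rearranging Darcy-Weisbach: V = √(2·ΔP·D/(f·L·ρ)). With ε/D = 0.0015/0.261 = 0.00575, iterate starting from f = 0.02:
  f = 0.02 → V = √(2·452·0.261/(0.02·1200·816)) = 0.1098 m/s; Re = ρVD/μ = 1.48e+04; f → 0.03725
  f = 0.03725 → V = 0.08043 m/s; Re = 1.084e+04; f → 0.0388
  f = 0.0388 → V = 0.07881 m/s; Re = 1.062e+04; f → 0.03891
Converged (Δf/f < 1%). With the final f = 0.03891: V = √(2·452·0.261/(0.03891·1200·816)) = 0.07869 m/s.
Q = V·A = 0.07869·(π/4·0.261²) = 0.00421 m³/s = 4.21 L/s.

Q ≈ 4.21 L/s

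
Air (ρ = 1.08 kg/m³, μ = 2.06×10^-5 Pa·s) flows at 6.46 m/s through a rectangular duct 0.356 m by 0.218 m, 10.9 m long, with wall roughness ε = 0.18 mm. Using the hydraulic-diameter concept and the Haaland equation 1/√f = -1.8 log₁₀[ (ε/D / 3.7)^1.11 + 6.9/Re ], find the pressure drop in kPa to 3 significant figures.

ΔP ≈ 0.0190 kPa

Hydraulic diameter D_h = 4A/P = 4·(0.356·0.218)/(2·(0.356+0.218)) = 0.3104/1.148 = 0.2704 m.
Re = ρVD_h/μ = 1.08·6.46·0.2704/2.06e-05 = 9.158e+04.
ε/D_h = 0.00018/0.2704 = 0.000666; Haaland gives 1/√f = -1.8 log₁₀[6.97e-05+7.53e-05] = 6.909, so f = 0.02095.
ΔP = f(L/D_h)(ρV²/2) = 0.02095·10.9/0.2704·22.54 = 19.03 Pa.
ΔP = 0.0190 kPa.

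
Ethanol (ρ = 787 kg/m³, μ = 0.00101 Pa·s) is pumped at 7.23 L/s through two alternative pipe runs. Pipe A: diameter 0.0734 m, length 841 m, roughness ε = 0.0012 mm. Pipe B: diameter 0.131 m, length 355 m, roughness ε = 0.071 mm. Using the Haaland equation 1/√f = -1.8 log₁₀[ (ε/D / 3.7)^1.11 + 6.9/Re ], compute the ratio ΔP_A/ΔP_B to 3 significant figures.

Pipe A: V = Q/A = 0.00723/0.004231 = 1.709 m/s; Re = 9.773e+04; ε/D = 1.63e-05; Haaland → f = 0.01797; ΔP_A = f(L/D)(ρV²/2) = 2.366e+05 Pa.
Pipe B: V = Q/A = 0.00723/0.01348 = 0.5364 m/s; Re = 5.476e+04; ε/D = 0.000542; Haaland → f = 0.02205; ΔP_B = f(L/D)(ρV²/2) = 6766 Pa.
ΔP_A/ΔP_B = 2.366e+05/6766 = 35.0.

ΔP_A/ΔP_B ≈ 35.0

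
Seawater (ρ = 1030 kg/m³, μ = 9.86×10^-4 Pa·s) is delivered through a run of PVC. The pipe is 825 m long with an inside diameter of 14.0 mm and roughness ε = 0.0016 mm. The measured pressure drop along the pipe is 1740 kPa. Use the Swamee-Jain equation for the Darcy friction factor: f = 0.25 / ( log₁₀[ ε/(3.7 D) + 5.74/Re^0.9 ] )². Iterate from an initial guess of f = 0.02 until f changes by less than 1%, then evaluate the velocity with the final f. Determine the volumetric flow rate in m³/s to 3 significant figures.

Q ≈ 2.31×10^-4 m³/s

Rearranging Darcy-Weisbach: V = √(2·ΔP·D/(f·L·ρ)). With ε/D = 1.6e-06/0.014 = 0.000114, iterate starting from f = 0.02:
  f = 0.02 → V = √(2·1.74e+06·0.014/(0.02·825·1030)) = 1.693 m/s; Re = ρVD/μ = 2.476e+04; f → 0.0248
  f = 0.0248 → V = 1.52 m/s; Re = 2.224e+04; f → 0.02544
  f = 0.02544 → V = 1.501 m/s; Re = 2.195e+04; f → 0.02552
Converged (Δf/f < 1%). With the final f = 0.02552: V = √(2·1.74e+06·0.014/(0.02552·825·1030)) = 1.499 m/s.
Q = V·A = 1.499·(π/4·0.014²) = 0.0002307 m³/s = 2.31×10^-4 m³/s.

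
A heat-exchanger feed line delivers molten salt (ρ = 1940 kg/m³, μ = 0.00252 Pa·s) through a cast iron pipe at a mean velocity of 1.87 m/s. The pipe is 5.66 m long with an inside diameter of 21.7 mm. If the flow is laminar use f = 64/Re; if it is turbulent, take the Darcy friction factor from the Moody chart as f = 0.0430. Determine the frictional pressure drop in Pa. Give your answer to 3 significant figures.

Reynolds number Re = ρVD/μ = 1940 · 1.87 · 0.0217 / 0.00252 = 3.124e+04.
Re > 4000 → turbulent; use the Moody-chart value f = 0.0430.
Darcy-Weisbach: ΔP = f(L/D)(ρV²/2) = 0.043·(5.66/0.0217)·(1940·1.87²/2) = 0.043·260.8·3392 = 3.804e+04 Pa.

ΔP ≈ 38000 Pa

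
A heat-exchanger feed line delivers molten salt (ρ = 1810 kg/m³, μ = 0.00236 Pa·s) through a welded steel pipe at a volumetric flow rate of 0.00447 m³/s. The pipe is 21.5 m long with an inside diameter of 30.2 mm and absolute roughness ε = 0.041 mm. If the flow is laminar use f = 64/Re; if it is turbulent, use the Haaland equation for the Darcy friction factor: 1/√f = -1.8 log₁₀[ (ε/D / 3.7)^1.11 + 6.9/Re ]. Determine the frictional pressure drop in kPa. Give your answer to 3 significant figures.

ΔP ≈ 567 kPa

Cross-sectional area A = πD²/4 = π(0.0302)²/4 = 0.0007163 m²; mean velocity V = Q/A = 0.00447/0.0007163 = 6.24 m/s.
Reynolds number Re = ρVD/μ = 1810 · 6.24 · 0.0302 / 0.00236 = 1.445e+05.
Re > 4000 → turbulent. Relative roughness ε/D = 4.1e-05/0.0302 = 0.00136. Haaland: 1/√f = -1.8 log₁₀[(0.00136/3.7)^1.11 + 6.9/1.445e+05] = -1.8 log₁₀[0.000154 + 4.77e-05] = 6.653, so f = 0.0226.
Darcy-Weisbach: ΔP = f(L/D)(ρV²/2) = 0.0226·(21.5/0.0302)·(1810·6.24²/2) = 0.0226·711.9·3.524e+04 = 5.669e+05 Pa.
ΔP = 5.669e+05 Pa = 567 kPa.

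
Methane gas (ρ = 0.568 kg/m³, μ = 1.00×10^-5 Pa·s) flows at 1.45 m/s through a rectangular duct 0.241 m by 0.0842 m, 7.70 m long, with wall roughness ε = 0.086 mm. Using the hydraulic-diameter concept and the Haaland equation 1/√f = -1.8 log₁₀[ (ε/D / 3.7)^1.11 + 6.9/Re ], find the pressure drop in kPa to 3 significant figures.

ΔP ≈ 0.00116 kPa

Hydraulic diameter D_h = 4A/P = 4·(0.241·0.0842)/(2·(0.241+0.0842)) = 0.08117/0.6504 = 0.1248 m.
Re = ρVD_h/μ = 0.568·1.45·0.1248/1e-05 = 1.028e+04.
ε/D_h = 8.6e-05/0.1248 = 0.000689; Haaland gives 1/√f = -1.8 log₁₀[7.24e-05+0.000671] = 5.631, so f = 0.03153.
ΔP = f(L/D_h)(ρV²/2) = 0.03153·7.7/0.1248·0.5971 = 1.162 Pa.
ΔP = 0.00116 kPa.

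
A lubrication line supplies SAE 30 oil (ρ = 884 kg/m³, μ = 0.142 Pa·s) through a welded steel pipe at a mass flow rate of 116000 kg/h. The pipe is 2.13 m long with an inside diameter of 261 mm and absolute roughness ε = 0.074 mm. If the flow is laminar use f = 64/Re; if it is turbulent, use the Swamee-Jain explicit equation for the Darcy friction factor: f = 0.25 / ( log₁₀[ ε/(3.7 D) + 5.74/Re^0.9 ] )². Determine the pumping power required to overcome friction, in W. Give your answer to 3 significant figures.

P ≈ 3.53 W

ṁ = 116000 kg/h = 116000/3600 = 32.22 kg/s.
A = πD²/4 = π(0.261)²/4 = 0.0535 m²; mean velocity V = ṁ/(ρA) = 32.22/(884 · 0.0535) = 0.6813 m/s.
Reynolds number Re = ρVD/μ = 884 · 0.6813 · 0.261 / 0.142 = 1107.
Re < 2300 → laminar flow, so f = 64/Re = 64/1107 = 0.05782 (the turbulent correlation is not needed).
Darcy-Weisbach: ΔP = f(L/D)(ρV²/2) = 0.05782·(2.13/0.261)·(884·0.6813²/2) = 0.05782·8.161·205.2 = 96.8 Pa.
Q = ṁ/ρ = 32.22/884 = 0.03645 m³/s.
Pumping power P = QΔP = 0.03645·96.8 = 3.528 W = 3.53 W.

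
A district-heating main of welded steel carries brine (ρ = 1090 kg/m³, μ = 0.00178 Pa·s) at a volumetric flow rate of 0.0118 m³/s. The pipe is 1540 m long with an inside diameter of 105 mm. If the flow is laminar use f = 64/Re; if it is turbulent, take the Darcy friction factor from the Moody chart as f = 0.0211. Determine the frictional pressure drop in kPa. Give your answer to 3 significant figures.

Cross-sectional area A = πD²/4 = π(0.105)²/4 = 0.008659 m²; mean velocity V = Q/A = 0.0118/0.008659 = 1.363 m/s.
Reynolds number Re = ρVD/μ = 1090 · 1.363 · 0.105 / 0.00178 = 8.762e+04.
Re > 4000 → turbulent; use the Moody-chart value f = 0.0211.
Darcy-Weisbach: ΔP = f(L/D)(ρV²/2) = 0.0211·(1540/0.105)·(1090·1.363²/2) = 0.0211·1.467e+04·1012 = 3.132e+05 Pa.
ΔP = 3.132e+05 Pa = 313 kPa.

ΔP ≈ 313 kPa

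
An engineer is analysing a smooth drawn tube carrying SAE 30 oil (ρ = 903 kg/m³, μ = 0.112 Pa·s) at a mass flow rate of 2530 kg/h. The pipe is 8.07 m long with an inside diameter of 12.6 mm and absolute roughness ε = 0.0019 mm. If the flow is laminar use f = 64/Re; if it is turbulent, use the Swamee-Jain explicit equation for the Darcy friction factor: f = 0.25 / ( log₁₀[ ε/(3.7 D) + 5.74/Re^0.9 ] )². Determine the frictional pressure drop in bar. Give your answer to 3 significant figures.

ΔP ≈ 11.4 bar

ṁ = 2530 kg/h = 2530/3600 = 0.7028 kg/s.
A = πD²/4 = π(0.0126)²/4 = 0.0001247 m²; mean velocity V = ṁ/(ρA) = 0.7028/(903 · 0.0001247) = 6.242 m/s.
Reynolds number Re = ρVD/μ = 903 · 6.242 · 0.0126 / 0.112 = 634.1.
Re < 2300 → laminar flow, so f = 64/Re = 64/634.1 = 0.1009 (the turbulent correlation is not needed).
Darcy-Weisbach: ΔP = f(L/D)(ρV²/2) = 0.1009·(8.07/0.0126)·(903·6.242²/2) = 0.1009·640.5·1.759e+04 = 1.137e+06 Pa.
ΔP = 1.137e+06 Pa = 11.4 bar.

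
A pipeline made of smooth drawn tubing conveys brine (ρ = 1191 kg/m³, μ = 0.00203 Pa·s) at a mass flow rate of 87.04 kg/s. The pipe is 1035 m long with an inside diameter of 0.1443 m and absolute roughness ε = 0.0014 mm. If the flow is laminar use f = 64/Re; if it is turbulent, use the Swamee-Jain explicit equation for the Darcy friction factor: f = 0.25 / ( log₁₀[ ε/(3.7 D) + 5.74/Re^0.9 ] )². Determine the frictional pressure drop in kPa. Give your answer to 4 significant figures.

A = πD²/4 = π(0.1443)²/4 = 0.01635 m²; mean velocity V = ṁ/(ρA) = 87.04/(1191 · 0.01635) = 4.469 m/s.
Reynolds number Re = ρVD/μ = 1191 · 4.469 · 0.1443 / 0.00203 = 3.783e+05.
Re > 4000 → turbulent. Relative roughness ε/D = 1.4e-06/0.1443 = 9.7e-06. Swamee-Jain: f = 0.25/(log₁₀[9.7e-06/3.7 + 5.74/3.783e+05^0.9])² = 0.25/(log₁₀[2.62e-06 + 5.48e-05])² = 0.25/(-4.241)² = 0.0139.
Darcy-Weisbach: ΔP = f(L/D)(ρV²/2) = 0.0139·(1035/0.1443)·(1191·4.469²/2) = 0.0139·7173·1.189e+04 = 1.186e+06 Pa.
ΔP = 1.186e+06 Pa = 1186 kPa.

ΔP ≈ 1186 kPa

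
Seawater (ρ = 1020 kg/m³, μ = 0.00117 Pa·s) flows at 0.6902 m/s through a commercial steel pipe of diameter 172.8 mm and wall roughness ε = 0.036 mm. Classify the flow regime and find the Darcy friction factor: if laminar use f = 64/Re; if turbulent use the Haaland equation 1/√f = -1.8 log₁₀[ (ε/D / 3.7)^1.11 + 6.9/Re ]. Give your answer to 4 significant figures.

Re = ρVD/μ = 1020·0.6902·0.1728/0.00117 = 1.04e+05.
Re > 4000 → turbulent. ε/D = 3.6e-05/0.1728 = 0.000208; Haaland: 1/√f = -1.8 log₁₀[1.92e-05 + 6.64e-05] = 7.322, so f = 0.01865.

f ≈ 0.01865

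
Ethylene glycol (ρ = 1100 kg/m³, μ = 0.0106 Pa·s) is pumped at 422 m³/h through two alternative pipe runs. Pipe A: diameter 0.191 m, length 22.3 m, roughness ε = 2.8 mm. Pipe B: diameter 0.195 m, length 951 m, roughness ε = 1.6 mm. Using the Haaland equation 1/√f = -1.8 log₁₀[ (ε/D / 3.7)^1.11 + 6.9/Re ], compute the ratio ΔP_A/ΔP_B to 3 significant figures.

ΔP_A/ΔP_B ≈ 0.0315

Pipe A: V = Q/A = 0.1172/0.02865 = 4.091 m/s; Re = 8.109e+04; ε/D = 0.0147; Haaland → f = 0.04397; ΔP_A = f(L/D)(ρV²/2) = 4.726e+04 Pa.
Pipe B: V = Q/A = 0.1172/0.02986 = 3.925 m/s; Re = 7.943e+04; ε/D = 0.00821; Haaland → f = 0.03635; ΔP_B = f(L/D)(ρV²/2) = 1.502e+06 Pa.
ΔP_A/ΔP_B = 4.726e+04/1.502e+06 = 0.0315.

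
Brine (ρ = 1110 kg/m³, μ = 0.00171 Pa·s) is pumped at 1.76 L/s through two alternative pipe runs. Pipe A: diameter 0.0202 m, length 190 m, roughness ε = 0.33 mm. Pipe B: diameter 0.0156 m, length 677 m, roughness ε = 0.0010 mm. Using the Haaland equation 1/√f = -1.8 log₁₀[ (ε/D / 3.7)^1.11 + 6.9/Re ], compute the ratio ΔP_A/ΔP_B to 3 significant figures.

ΔP_A/ΔP_B ≈ 0.192

Pipe A: V = Q/A = 0.00176/0.0003205 = 5.492 m/s; Re = 7.201e+04; ε/D = 0.0163; Haaland → f = 0.04575; ΔP_A = f(L/D)(ρV²/2) = 7.203e+06 Pa.
Pipe B: V = Q/A = 0.00176/0.0001911 = 9.208 m/s; Re = 9.324e+04; ε/D = 6.41e-05; Haaland → f = 0.01835; ΔP_B = f(L/D)(ρV²/2) = 3.747e+07 Pa.
ΔP_A/ΔP_B = 7.203e+06/3.747e+07 = 0.192.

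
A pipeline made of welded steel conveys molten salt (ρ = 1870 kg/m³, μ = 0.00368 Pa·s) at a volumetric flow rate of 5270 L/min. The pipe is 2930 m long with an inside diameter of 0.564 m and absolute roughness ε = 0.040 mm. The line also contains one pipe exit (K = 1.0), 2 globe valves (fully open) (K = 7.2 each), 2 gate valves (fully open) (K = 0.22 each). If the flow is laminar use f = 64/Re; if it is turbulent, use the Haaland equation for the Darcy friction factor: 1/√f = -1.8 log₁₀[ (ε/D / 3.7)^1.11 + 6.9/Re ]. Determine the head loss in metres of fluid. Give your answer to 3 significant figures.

Q = 5270 L/min = 5270/60000 = 0.08783 m³/s.
Cross-sectional area A = πD²/4 = π(0.564)²/4 = 0.2498 m²; mean velocity V = Q/A = 0.08783/0.2498 = 0.3516 m/s.
Reynolds number Re = ρVD/μ = 1870 · 0.3516 · 0.564 / 0.00368 = 1.008e+05.
Re > 4000 → turbulent. Relative roughness ε/D = 4e-05/0.564 = 7.09e-05. Haaland: 1/√f = -1.8 log₁₀[(7.09e-05/3.7)^1.11 + 6.9/1.008e+05] = -1.8 log₁₀[5.8e-06 + 6.85e-05] = 7.432, so f = 0.0181.
Total minor-loss coefficient ΣK = 1·1 + 2·7.2 + 2·0.22 = 15.8.
ΔP = [f·L/D + ΣK]·(ρV²/2) = [0.0181·2930/0.564 + 15.8]·(1870·0.3516²/2) = [94.04 + 15.8]·115.6 = 1.27e+04 Pa.
Head loss h_f = ΔP/(ρg) = 1.27e+04/(1870·9.81) = 0.692 m.

h_f ≈ 0.692 m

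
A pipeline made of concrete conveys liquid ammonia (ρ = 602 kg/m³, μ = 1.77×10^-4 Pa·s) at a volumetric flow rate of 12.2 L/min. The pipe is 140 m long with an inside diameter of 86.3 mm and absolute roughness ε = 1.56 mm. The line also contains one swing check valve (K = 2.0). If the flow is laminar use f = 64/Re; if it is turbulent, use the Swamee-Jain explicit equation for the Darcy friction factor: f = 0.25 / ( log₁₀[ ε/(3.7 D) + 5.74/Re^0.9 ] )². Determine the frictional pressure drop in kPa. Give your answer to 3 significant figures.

ΔP ≈ 0.0312 kPa

Q = 12.2 L/min = 12.2/60000 = 0.0002033 m³/s.
Cross-sectional area A = πD²/4 = π(0.0863)²/4 = 0.005849 m²; mean velocity V = Q/A = 0.0002033/0.005849 = 0.03476 m/s.
Reynolds number Re = ρVD/μ = 602 · 0.03476 · 0.0863 / 0.000177 = 1.02e+04.
Re > 4000 → turbulent. Relative roughness ε/D = 0.00156/0.0863 = 0.0181. Swamee-Jain: f = 0.25/(log₁₀[0.0181/3.7 + 5.74/1.02e+04^0.9])² = 0.25/(log₁₀[0.00489 + 0.00142])² = 0.25/(-2.201)² = 0.05163.
Total minor-loss coefficient ΣK = 1·2 = 2.
ΔP = [f·L/D + ΣK]·(ρV²/2) = [0.05163·140/0.0863 + 2]·(602·0.03476²/2) = [83.75 + 2]·0.3637 = 31.19 Pa.
ΔP = 31.19 Pa = 0.0312 kPa.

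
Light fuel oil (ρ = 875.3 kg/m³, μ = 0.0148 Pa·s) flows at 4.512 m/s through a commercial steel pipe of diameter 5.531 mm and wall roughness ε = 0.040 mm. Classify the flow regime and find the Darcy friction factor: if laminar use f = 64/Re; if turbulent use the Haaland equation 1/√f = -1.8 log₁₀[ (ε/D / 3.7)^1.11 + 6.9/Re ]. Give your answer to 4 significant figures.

f ≈ 0.04336

Re = ρVD/μ = 875.3·4.512·0.005531/0.0148 = 1476.
Re < 2300 → laminar, so f = 64/Re = 0.04336 (roughness is irrelevant in laminar flow).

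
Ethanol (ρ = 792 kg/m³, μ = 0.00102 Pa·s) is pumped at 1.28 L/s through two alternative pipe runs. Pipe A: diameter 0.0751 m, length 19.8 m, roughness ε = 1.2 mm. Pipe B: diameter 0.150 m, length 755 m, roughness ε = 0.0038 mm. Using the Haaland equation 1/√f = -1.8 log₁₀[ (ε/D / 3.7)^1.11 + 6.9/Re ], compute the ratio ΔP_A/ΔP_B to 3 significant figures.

Pipe A: V = Q/A = 0.00128/0.00443 = 0.289 m/s; Re = 1.685e+04; ε/D = 0.016; Haaland → f = 0.04726; ΔP_A = f(L/D)(ρV²/2) = 412 Pa.
Pipe B: V = Q/A = 0.00128/0.01767 = 0.07243 m/s; Re = 8436; ε/D = 2.53e-05; Haaland → f = 0.0324; ΔP_B = f(L/D)(ρV²/2) = 338.8 Pa.
ΔP_A/ΔP_B = 412/338.8 = 1.22.

ΔP_A/ΔP_B ≈ 1.22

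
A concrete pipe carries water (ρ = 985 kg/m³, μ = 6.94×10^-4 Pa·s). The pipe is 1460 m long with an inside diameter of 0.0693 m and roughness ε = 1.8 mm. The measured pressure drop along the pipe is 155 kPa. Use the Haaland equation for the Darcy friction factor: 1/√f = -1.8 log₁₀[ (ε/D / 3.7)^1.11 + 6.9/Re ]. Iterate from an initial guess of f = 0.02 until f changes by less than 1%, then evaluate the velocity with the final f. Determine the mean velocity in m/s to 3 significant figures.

Rearranging Darcy-Weisbach: V = √(2·ΔP·D/(f·L·ρ)). With ε/D = 0.0018/0.0693 = 0.026, iterate starting from f = 0.02:
  f = 0.02 → V = √(2·1.55e+05·0.0693/(0.02·1460·985)) = 0.8642 m/s; Re = ρVD/μ = 8.501e+04; f → 0.0544
  f = 0.0544 → V = 0.524 m/s; Re = 5.154e+04; f → 0.05465
Converged (Δf/f < 1%). With the final f = 0.05465: V = √(2·1.55e+05·0.0693/(0.05465·1460·985)) = 0.5228 m/s.

V ≈ 0.523 m/s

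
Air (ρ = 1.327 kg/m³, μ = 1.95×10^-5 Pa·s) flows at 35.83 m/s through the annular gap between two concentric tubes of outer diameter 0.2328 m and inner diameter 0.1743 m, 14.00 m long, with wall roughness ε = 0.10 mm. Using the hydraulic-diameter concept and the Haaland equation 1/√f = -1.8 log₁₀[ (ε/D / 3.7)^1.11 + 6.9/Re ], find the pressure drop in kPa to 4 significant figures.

Hydraulic diameter D_h = 4A/P = D_o - D_i = 0.2328 - 0.1743 = 0.0585 m.
Re = ρVD_h/μ = 1.327·35.83·0.0585/1.95e-05 = 1.426e+05.
ε/D_h = 0.0001/0.0585 = 0.00171; Haaland gives 1/√f = -1.8 log₁₀[0.000198+4.84e-05] = 6.494, so f = 0.02372.
ΔP = f(L/D_h)(ρV²/2) = 0.02372·14/0.0585·851.8 = 4834 Pa.
ΔP = 4.834 kPa.

ΔP ≈ 4.834 kPa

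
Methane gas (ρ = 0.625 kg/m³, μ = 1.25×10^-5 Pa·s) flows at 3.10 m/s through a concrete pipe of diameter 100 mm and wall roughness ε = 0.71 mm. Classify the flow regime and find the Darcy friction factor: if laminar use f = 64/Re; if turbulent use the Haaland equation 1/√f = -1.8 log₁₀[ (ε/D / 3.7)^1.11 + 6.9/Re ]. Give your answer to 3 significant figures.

Re = ρVD/μ = 0.625·3.1·0.1/1.25e-05 = 1.55e+04.
Re > 4000 → turbulent. ε/D = 0.00071/0.1 = 0.0071; Haaland: 1/√f = -1.8 log₁₀[0.000964 + 0.000445] = 5.132, so f = 0.03797.

f ≈ 0.0380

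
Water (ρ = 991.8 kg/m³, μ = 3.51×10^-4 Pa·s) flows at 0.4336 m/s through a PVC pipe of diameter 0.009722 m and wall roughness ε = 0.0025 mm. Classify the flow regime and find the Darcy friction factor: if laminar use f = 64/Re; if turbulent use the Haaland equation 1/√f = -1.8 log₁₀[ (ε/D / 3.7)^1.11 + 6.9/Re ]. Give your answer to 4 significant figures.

f ≈ 0.02978

Re = ρVD/μ = 991.8·0.4336·0.009722/0.000351 = 1.191e+04.
Re > 4000 → turbulent. ε/D = 2.5e-06/0.009722 = 0.000257; Haaland: 1/√f = -1.8 log₁₀[2.42e-05 + 0.000579] = 5.795, so f = 0.02978.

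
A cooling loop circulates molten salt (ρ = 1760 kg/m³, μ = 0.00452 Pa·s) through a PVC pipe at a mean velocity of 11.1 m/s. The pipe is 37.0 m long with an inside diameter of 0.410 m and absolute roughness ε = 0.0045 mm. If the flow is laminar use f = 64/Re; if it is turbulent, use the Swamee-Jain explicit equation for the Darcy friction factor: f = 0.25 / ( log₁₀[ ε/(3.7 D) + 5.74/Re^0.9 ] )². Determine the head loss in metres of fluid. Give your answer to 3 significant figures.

Reynolds number Re = ρVD/μ = 1760 · 11.1 · 0.41 / 0.00452 = 1.772e+06.
Re > 4000 → turbulent. Relative roughness ε/D = 4.5e-06/0.41 = 1.1e-05. Swamee-Jain: f = 0.25/(log₁₀[1.1e-05/3.7 + 5.74/1.772e+06^0.9])² = 0.25/(log₁₀[2.97e-06 + 1.37e-05])² = 0.25/(-4.779)² = 0.01094.
Darcy-Weisbach: ΔP = f(L/D)(ρV²/2) = 0.01094·(37/0.41)·(1760·11.1²/2) = 0.01094·90.24·1.084e+05 = 1.071e+05 Pa.
Head loss h_f = ΔP/(ρg) = 1.071e+05/(1760·9.81) = 6.20 m.

h_f ≈ 6.20 m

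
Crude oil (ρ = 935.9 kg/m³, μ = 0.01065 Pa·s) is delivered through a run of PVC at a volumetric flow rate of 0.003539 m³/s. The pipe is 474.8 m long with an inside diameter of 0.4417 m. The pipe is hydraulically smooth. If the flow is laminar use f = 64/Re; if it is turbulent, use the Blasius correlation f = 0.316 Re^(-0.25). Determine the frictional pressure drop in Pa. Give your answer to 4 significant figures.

Cross-sectional area A = πD²/4 = π(0.4417)²/4 = 0.1532 m²; mean velocity V = Q/A = 0.003539/0.1532 = 0.0231 m/s.
Reynolds number Re = ρVD/μ = 935.9 · 0.0231 · 0.4417 / 0.0106 = 896.5.
Re < 2300 → laminar flow, so f = 64/Re = 64/896.5 = 0.07139 (the turbulent correlation is not needed).
Darcy-Weisbach: ΔP = f(L/D)(ρV²/2) = 0.07139·(474.8/0.4417)·(935.9·0.0231²/2) = 0.07139·1075·0.2496 = 19.16 Pa.

ΔP ≈ 19.16 Pa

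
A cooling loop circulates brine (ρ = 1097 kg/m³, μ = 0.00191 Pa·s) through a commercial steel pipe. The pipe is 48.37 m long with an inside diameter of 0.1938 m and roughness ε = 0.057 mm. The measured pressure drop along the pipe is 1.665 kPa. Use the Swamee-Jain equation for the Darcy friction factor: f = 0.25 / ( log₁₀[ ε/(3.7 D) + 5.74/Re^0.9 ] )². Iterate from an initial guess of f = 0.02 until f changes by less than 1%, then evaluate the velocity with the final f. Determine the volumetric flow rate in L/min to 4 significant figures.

Q ≈ 1384 L/min

Rearranging Darcy-Weisbach: V = √(2·ΔP·D/(f·L·ρ)). With ε/D = 5.7e-05/0.1938 = 0.000294, iterate starting from f = 0.02:
  f = 0.02 → V = √(2·1665·0.1938/(0.02·48.37·1097)) = 0.7798 m/s; Re = ρVD/μ = 8.68e+04; f → 0.0199
Converged (Δf/f < 1%). With the final f = 0.0199: V = √(2·1665·0.1938/(0.0199·48.37·1097)) = 0.7817 m/s.
Q = V·A = 0.7817·(π/4·0.1938²) = 0.02306 m³/s = 1384 L/min.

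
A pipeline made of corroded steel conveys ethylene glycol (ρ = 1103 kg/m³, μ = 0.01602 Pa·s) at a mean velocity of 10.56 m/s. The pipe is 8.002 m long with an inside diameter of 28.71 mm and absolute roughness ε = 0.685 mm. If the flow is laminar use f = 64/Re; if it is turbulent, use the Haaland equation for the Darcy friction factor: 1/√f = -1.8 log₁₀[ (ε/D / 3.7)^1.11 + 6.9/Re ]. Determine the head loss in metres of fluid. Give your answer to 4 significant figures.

h_f ≈ 85.28 m

Reynolds number Re = ρVD/μ = 1103 · 10.56 · 0.02871 / 0.016 = 2.087e+04.
Re > 4000 → turbulent. Relative roughness ε/D = 0.000685/0.02871 = 0.0239. Haaland: 1/√f = -1.8 log₁₀[(0.0239/3.7)^1.11 + 6.9/2.087e+04] = -1.8 log₁₀[0.0037 + 0.000331] = 4.31, so f = 0.05384.
Darcy-Weisbach: ΔP = f(L/D)(ρV²/2) = 0.05384·(8.002/0.02871)·(1103·10.56²/2) = 0.05384·278.7·6.15e+04 = 9.228e+05 Pa.
Head loss h_f = ΔP/(ρg) = 9.228e+05/(1103·9.81) = 85.28 m.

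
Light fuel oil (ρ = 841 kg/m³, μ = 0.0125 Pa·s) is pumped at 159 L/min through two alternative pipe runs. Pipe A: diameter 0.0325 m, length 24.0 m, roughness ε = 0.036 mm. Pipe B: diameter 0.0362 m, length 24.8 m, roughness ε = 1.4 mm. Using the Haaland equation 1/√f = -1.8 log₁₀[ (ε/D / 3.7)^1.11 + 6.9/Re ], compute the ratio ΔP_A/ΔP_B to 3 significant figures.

Pipe A: V = Q/A = 0.00265/0.0008296 = 3.194 m/s; Re = 6985; ε/D = 0.00111; Haaland → f = 0.03536; ΔP_A = f(L/D)(ρV²/2) = 1.12e+05 Pa.
Pipe B: V = Q/A = 0.00265/0.001029 = 2.575 m/s; Re = 6271; ε/D = 0.0387; Haaland → f = 0.06809; ΔP_B = f(L/D)(ρV²/2) = 1.3e+05 Pa.
ΔP_A/ΔP_B = 1.12e+05/1.3e+05 = 0.862.

ΔP_A/ΔP_B ≈ 0.862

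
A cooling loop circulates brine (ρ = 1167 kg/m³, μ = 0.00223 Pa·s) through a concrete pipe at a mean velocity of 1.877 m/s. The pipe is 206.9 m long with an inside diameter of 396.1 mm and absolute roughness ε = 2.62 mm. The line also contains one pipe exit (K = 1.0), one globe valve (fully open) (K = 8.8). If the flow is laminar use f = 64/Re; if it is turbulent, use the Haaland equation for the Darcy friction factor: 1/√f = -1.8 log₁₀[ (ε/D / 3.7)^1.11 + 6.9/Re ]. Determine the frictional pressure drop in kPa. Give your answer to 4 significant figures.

ΔP ≈ 55.98 kPa

Reynolds number Re = ρVD/μ = 1167 · 1.877 · 0.3961 / 0.00223 = 3.891e+05.
Re > 4000 → turbulent. Relative roughness ε/D = 0.00262/0.3961 = 0.00661. Haaland: 1/√f = -1.8 log₁₀[(0.00661/3.7)^1.11 + 6.9/3.891e+05] = -1.8 log₁₀[0.000891 + 1.77e-05] = 5.475, so f = 0.03337.
Total minor-loss coefficient ΣK = 1·1 + 1·8.8 = 9.8.
ΔP = [f·L/D + ΣK]·(ρV²/2) = [0.03337·206.9/0.3961 + 9.8]·(1167·1.877²/2) = [17.43 + 9.8]·2056 = 5.598e+04 Pa.
ΔP = 5.598e+04 Pa = 55.98 kPa.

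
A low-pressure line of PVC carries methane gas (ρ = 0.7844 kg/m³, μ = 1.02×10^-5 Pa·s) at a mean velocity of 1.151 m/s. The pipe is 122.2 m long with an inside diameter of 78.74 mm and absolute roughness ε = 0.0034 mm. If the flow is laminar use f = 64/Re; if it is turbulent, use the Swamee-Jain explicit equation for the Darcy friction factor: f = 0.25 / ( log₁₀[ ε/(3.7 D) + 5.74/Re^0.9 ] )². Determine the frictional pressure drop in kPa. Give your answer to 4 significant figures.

ΔP ≈ 0.02771 kPa

Reynolds number Re = ρVD/μ = 0.7844 · 1.151 · 0.07874 / 1.02e-05 = 6970.
Re > 4000 → turbulent. Relative roughness ε/D = 3.4e-06/0.07874 = 4.32e-05. Swamee-Jain: f = 0.25/(log₁₀[4.32e-05/3.7 + 5.74/6970^0.9])² = 0.25/(log₁₀[1.17e-05 + 0.002])² = 0.25/(-2.697)² = 0.03436.
Darcy-Weisbach: ΔP = f(L/D)(ρV²/2) = 0.03436·(122.2/0.07874)·(0.7844·1.151²/2) = 0.03436·1552·0.5196 = 27.71 Pa.
ΔP = 27.71 Pa = 0.02771 kPa.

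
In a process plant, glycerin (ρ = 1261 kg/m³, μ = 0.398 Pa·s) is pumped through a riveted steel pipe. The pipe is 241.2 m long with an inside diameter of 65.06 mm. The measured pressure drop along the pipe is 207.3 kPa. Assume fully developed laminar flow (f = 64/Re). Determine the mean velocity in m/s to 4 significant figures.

For laminar flow, f = 64/Re with Re = ρVD/μ, so Darcy-Weisbach reduces to ΔP = 32μLV/D². Solving for V: V = ΔP·D²/(32μL) = 2.073e+05·(0.06506)²/(32·0.398·241.2) = 0.2856 m/s.
Check: Re = ρVD/μ = 1261·0.2856·0.06506/0.398 = 58.88 < 2300, so the laminar assumption holds.

V ≈ 0.2856 m/s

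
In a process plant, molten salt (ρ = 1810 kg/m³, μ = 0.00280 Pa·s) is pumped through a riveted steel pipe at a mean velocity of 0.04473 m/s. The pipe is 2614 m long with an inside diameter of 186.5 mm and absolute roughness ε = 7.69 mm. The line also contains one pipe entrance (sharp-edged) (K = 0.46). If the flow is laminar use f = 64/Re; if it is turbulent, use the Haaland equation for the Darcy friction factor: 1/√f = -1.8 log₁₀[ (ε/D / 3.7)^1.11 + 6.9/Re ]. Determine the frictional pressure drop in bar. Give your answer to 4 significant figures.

ΔP ≈ 0.01789 bar

Reynolds number Re = ρVD/μ = 1810 · 0.04473 · 0.1865 / 0.0028 = 5393.
Re > 4000 → turbulent. Relative roughness ε/D = 0.00769/0.1865 = 0.0412. Haaland: 1/√f = -1.8 log₁₀[(0.0412/3.7)^1.11 + 6.9/5393] = -1.8 log₁₀[0.0068 + 0.00128] = 3.767, so f = 0.07047.
Total minor-loss coefficient ΣK = 1·0.46 = 0.46.
ΔP = [f·L/D + ΣK]·(ρV²/2) = [0.07047·2614/0.1865 + 0.46]·(1810·0.04473²/2) = [987.6 + 0.46]·1.811 = 1789 Pa.
ΔP = 1789 Pa = 0.01789 bar.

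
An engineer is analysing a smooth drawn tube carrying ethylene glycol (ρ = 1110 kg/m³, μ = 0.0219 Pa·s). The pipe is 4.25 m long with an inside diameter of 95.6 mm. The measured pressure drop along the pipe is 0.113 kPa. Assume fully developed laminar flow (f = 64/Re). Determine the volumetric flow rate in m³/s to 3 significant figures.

For laminar flow, f = 64/Re with Re = ρVD/μ, so Darcy-Weisbach reduces to ΔP = 32μLV/D². Solving for V: V = ΔP·D²/(32μL) = 113·(0.0956)²/(32·0.0219·4.25) = 0.3467 m/s.
Check: Re = ρVD/μ = 1110·0.3467·0.0956/0.0219 = 1680 < 2300, so the laminar assumption holds.
Q = V·A = 0.3467·(π/4·0.0956²) = 0.002489 m³/s = 0.00249 m³/s.

Q ≈ 0.00249 m³/s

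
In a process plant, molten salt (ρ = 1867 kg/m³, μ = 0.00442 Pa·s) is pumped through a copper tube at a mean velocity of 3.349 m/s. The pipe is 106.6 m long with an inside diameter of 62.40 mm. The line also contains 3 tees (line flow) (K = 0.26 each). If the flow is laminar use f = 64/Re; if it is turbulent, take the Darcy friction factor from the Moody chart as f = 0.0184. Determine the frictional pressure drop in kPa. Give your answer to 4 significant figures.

ΔP ≈ 337.3 kPa

Reynolds number Re = ρVD/μ = 1867 · 3.349 · 0.0624 / 0.00442 = 8.827e+04.
Re > 4000 → turbulent; use the Moody-chart value f = 0.0184.
Total minor-loss coefficient ΣK = 3·0.26 = 0.78.
ΔP = [f·L/D + ΣK]·(ρV²/2) = [0.0184·106.6/0.0624 + 0.78]·(1867·3.349²/2) = [31.43 + 0.78]·1.047e+04 = 3.373e+05 Pa.
ΔP = 3.373e+05 Pa = 337.3 kPa.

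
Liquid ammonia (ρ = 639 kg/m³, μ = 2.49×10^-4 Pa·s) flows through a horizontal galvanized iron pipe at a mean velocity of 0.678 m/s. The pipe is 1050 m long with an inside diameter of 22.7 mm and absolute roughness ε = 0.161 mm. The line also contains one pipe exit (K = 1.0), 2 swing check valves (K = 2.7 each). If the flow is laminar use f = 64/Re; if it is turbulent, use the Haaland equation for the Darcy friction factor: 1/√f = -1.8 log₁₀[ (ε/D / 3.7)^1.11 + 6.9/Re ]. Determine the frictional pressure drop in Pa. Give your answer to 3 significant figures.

ΔP ≈ 243000 Pa

Reynolds number Re = ρVD/μ = 639 · 0.678 · 0.0227 / 0.000249 = 3.95e+04.
Re > 4000 → turbulent. Relative roughness ε/D = 0.000161/0.0227 = 0.00709. Haaland: 1/√f = -1.8 log₁₀[(0.00709/3.7)^1.11 + 6.9/3.95e+04] = -1.8 log₁₀[0.000963 + 0.000175] = 5.299, so f = 0.03561.
Total minor-loss coefficient ΣK = 1·1 + 2·2.7 = 6.4.
ΔP = [f·L/D + ΣK]·(ρV²/2) = [0.03561·1050/0.0227 + 6.4]·(639·0.678²/2) = [1647 + 6.4]·146.9 = 2.429e+05 Pa.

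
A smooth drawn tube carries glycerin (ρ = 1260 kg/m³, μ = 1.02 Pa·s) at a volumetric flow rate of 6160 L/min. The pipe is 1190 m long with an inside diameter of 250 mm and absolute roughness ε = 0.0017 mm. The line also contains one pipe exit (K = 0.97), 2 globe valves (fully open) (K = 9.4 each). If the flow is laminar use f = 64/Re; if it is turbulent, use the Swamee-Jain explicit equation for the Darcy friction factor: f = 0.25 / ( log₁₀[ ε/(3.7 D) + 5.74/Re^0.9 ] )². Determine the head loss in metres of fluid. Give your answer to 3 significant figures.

h_f ≈ 110 m

Q = 6160 L/min = 6160/60000 = 0.1027 m³/s.
Cross-sectional area A = πD²/4 = π(0.25)²/4 = 0.04909 m²; mean velocity V = Q/A = 0.1027/0.04909 = 2.092 m/s.
Reynolds number Re = ρVD/μ = 1260 · 2.092 · 0.25 / 1.02 = 645.9.
Re < 2300 → laminar flow, so f = 64/Re = 64/645.9 = 0.09909 (the turbulent correlation is not needed).
Total minor-loss coefficient ΣK = 1·0.97 + 2·9.4 = 19.8.
ΔP = [f·L/D + ΣK]·(ρV²/2) = [0.09909·1190/0.25 + 19.8]·(1260·2.092²/2) = [471.6 + 19.8]·2756 = 1.354e+06 Pa.
Head loss h_f = ΔP/(ρg) = 1.354e+06/(1260·9.81) = 110 m.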